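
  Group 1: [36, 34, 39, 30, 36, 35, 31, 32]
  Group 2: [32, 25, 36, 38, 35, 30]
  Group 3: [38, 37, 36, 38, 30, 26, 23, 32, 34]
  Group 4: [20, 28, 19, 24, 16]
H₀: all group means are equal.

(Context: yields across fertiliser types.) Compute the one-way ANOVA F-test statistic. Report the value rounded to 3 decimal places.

test statistic = 9.373

Group means [34.12, 32.67, 32.67, 21.40], grand mean 31.071
SSB = Σnᵢ(x̄ᵢ−x̄)² = 580.449; SSW = ΣΣ(x−x̄ᵢ)² = 495.408
MSB = 580.449/3 = 193.4829; MSW = 495.408/24 = 20.6420
F = MSB/MSW = 9.3733
df = (3, 24)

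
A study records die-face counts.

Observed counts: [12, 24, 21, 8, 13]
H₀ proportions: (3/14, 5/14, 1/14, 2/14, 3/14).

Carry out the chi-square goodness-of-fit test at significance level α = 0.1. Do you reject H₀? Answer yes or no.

n = 78; E_i = n·p_i = [16.71, 27.86, 5.57, 11.14, 16.71]
χ² = (12−16.71)²/16.71 + (24−27.86)²/27.86 + (21−5.57)²/5.57 + (8−11.14)²/11.14 + (13−16.71)²/16.71 = 46.3009
df = 4
p-value (upper-tail) = 0.00000
At α=0.1: p < α → reject H₀

reject H₀: yes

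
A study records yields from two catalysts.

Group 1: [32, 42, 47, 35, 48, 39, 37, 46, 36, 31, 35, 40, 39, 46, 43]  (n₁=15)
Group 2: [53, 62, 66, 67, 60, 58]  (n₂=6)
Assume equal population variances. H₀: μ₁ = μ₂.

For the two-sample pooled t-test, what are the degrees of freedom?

df = n₁ + n₂ − 2 = 15 + 6 − 2 = 19

degrees of freedom = 19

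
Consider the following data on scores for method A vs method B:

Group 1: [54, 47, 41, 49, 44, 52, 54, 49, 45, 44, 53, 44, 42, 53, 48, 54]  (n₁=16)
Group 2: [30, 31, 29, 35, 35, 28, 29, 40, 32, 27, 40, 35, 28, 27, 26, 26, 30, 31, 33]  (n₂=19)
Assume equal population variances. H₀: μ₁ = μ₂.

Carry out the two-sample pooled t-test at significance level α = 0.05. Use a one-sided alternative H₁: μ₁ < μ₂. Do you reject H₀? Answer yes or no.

x̄₁=48.312, s₁=4.600, n₁=16
x̄₂=31.158, s₂=4.246, n₂=19
s_p² = [15·4.600² + 18·4.246²]/33 = 19.4534
SE = √(s_p²·(1/16+1/19)) = 1.4966
t = (48.312−31.158)/1.4966 = 11.4627
df = 33
p-value (one-sided, H₁ less) = 1.00000
At α=0.05: p ≥ α → fail to reject H₀

reject H₀: no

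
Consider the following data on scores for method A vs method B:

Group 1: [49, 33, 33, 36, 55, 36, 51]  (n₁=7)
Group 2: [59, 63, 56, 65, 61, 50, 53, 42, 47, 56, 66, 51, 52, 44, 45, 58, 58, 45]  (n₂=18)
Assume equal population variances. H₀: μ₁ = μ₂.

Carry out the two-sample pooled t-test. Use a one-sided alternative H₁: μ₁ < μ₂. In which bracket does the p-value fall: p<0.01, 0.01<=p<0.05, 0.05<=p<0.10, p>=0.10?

p-value bracket: p<0.01

x̄₁=41.857, s₁=9.424, n₁=7
x̄₂=53.944, s₂=7.456, n₂=18
s_p² = [6·9.424² + 17·7.456²]/23 = 64.2522
SE = √(s_p²·(1/7+1/18)) = 3.5705
t = (41.857−53.944)/3.5705 = -3.3853
df = 23
p-value (one-sided, H₁ less) = 0.00127
→ bracket: p<0.01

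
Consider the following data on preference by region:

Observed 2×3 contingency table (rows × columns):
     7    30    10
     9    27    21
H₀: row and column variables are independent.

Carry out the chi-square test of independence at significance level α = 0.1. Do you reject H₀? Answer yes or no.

Row totals [47, 57], col totals [16, 57, 31], n=104
χ² = (7−7.23)²/7.23 + (30−25.76)²/25.76 + (10−14.01)²/14.01 + (9−8.77)²/8.77 + (27−31.24)²/31.24 + (21−16.99)²/16.99 = 3.3808
df = 2
p-value (upper-tail) = 0.18444
At α=0.1: p ≥ α → fail to reject H₀

reject H₀: no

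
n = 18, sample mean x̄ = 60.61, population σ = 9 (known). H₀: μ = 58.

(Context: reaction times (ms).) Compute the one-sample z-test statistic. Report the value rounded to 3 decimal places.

SE = σ/√n = 9/√18 = 2.1213
z = (x̄−μ₀)/SE = (60.61−58)/2.1213 = 1.2304

test statistic = 1.230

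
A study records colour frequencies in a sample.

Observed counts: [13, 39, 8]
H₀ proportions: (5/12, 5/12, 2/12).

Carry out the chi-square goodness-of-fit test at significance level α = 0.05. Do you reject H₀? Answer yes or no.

reject H₀: yes

n = 60; E_i = n·p_i = [25.00, 25.00, 10.00]
χ² = (13−25.00)²/25.00 + (39−25.00)²/25.00 + (8−10.00)²/10.00 = 14.0000
df = 2
p-value (upper-tail) = 0.00091
At α=0.05: p < α → reject H₀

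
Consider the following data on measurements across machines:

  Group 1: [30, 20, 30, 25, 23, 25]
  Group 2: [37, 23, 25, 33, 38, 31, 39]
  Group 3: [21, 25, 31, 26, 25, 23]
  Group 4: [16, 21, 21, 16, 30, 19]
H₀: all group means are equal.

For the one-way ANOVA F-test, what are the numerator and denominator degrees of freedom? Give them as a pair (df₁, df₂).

k = 4 groups, N = 25 total
df = (k−1, N−k) = (4−1, 25−4) = (3, 21)

degrees of freedom = [3, 21]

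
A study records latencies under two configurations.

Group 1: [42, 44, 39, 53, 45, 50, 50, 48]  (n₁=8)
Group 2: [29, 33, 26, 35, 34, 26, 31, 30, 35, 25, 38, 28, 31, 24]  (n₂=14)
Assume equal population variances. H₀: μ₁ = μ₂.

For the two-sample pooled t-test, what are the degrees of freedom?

df = n₁ + n₂ − 2 = 8 + 14 − 2 = 20

degrees of freedom = 20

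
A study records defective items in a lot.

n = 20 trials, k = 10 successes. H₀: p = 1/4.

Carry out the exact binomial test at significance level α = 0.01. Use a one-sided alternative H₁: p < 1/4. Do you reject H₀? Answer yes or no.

reject H₀: no

Exact binomial: n=20, k=10, p₀=1/4=0.2500
P(X≤10) from Σ C(n,i)·p₀^i·(1−p₀)^(n−i)
p-value (one-sided, H₁ less) = 0.99606
At α=0.01: p ≥ α → fail to reject H₀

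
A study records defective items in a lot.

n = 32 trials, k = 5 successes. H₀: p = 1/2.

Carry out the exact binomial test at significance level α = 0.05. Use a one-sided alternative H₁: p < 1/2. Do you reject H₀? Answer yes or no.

reject H₀: yes

Exact binomial: n=32, k=5, p₀=1/2=0.5000
P(X≤5) from Σ C(n,i)·p₀^i·(1−p₀)^(n−i)
p-value (one-sided, H₁ less) = 0.00006
At α=0.05: p < α → reject H₀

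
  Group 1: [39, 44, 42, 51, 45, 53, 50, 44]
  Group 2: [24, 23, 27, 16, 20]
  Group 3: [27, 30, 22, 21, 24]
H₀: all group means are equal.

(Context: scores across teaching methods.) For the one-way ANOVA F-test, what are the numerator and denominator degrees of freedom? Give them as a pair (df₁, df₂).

k = 3 groups, N = 18 total
df = (k−1, N−k) = (3−1, 18−3) = (2, 15)

degrees of freedom = [2, 15]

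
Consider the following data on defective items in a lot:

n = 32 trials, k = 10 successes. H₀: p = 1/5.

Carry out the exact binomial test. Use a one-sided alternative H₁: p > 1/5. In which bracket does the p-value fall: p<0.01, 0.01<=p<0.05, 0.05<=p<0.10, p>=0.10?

p-value bracket: 0.05<=p<0.10

Exact binomial: n=32, k=10, p₀=1/5=0.2000
P(X≥10) from Σ C(n,i)·p₀^i·(1−p₀)^(n−i)
p-value (one-sided, H₁ greater) = 0.08983
→ bracket: 0.05<=p<0.10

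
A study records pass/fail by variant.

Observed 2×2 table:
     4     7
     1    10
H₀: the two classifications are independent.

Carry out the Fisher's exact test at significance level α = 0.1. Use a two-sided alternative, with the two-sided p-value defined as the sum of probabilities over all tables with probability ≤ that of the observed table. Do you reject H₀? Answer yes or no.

reject H₀: no

Margins: r₁=11, r₂=11, c₁=5, c₂=17, n=22
p_obs = C(11,4)·C(11,1)/C(22,5); sum pmf over tables with pmf ≤ p_obs
p-value (two-sided) = 0.31078
At α=0.1: p ≥ α → fail to reject H₀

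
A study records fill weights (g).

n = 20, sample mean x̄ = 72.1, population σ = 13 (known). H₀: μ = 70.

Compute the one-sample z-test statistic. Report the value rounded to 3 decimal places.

SE = σ/√n = 13/√20 = 2.9069
z = (x̄−μ₀)/SE = (72.1−70)/2.9069 = 0.7224

test statistic = 0.722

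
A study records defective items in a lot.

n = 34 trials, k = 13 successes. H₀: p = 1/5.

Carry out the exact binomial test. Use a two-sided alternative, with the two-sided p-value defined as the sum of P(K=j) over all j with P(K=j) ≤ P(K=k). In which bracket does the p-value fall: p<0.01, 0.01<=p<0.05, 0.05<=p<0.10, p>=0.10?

Exact binomial: n=34, k=13, p₀=1/5=0.2000
P(X=j) = C(n,j)·p₀^j·(1−p₀)^(n−j); p = Σ P(X=j) over j with P(X=j) ≤ P(X=13)
p-value (two-sided) = 0.01568
→ bracket: 0.01<=p<0.05

p-value bracket: 0.01<=p<0.05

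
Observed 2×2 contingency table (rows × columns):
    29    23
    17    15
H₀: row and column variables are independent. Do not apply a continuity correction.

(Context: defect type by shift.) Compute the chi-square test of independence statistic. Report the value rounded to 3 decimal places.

test statistic = 0.056

Row totals [52, 32], col totals [46, 38], n=84
χ² = (29−28.48)²/28.48 + (23−23.52)²/23.52 + (17−17.52)²/17.52 + (15−14.48)²/14.48 = 0.0559
df = 1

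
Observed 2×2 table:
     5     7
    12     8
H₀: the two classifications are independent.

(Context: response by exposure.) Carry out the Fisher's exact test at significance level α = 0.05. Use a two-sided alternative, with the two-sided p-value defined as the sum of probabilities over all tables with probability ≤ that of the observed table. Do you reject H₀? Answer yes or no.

reject H₀: no

Margins: r₁=12, r₂=20, c₁=17, c₂=15, n=32
p_obs = C(12,5)·C(20,12)/C(32,17); sum pmf over tables with pmf ≤ p_obs
p-value (two-sided) = 0.46701
At α=0.05: p ≥ α → fail to reject H₀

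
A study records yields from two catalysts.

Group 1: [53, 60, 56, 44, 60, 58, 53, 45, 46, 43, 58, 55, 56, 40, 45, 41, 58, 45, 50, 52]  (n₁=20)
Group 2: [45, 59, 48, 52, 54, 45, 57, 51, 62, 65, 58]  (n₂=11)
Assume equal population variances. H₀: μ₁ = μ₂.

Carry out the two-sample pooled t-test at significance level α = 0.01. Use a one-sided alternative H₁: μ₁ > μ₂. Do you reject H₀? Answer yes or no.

x̄₁=50.900, s₁=6.696, n₁=20
x̄₂=54.182, s₂=6.676, n₂=11
s_p² = [19·6.696² + 10·6.676²]/29 = 44.7392
SE = √(s_p²·(1/20+1/11)) = 2.5108
t = (50.900−54.182)/2.5108 = -1.3071
df = 29
p-value (one-sided, H₁ greater) = 0.89927
At α=0.01: p ≥ α → fail to reject H₀

reject H₀: no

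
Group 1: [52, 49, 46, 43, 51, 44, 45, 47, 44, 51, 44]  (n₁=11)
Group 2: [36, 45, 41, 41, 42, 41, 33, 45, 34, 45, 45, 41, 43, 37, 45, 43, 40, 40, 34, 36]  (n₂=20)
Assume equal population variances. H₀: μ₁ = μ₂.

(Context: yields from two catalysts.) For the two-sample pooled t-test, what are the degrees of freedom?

degrees of freedom = 29

df = n₁ + n₂ − 2 = 11 + 20 − 2 = 29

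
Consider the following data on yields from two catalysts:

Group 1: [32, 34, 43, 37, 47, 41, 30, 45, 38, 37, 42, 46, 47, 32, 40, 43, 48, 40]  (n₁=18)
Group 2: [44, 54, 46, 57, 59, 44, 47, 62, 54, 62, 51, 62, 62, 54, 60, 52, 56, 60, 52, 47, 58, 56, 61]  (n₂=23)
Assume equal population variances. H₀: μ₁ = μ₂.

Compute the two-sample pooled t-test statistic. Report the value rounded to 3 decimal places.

test statistic = -7.978

x̄₁=40.111, s₁=5.593, n₁=18
x̄₂=54.783, s₂=6.030, n₂=23
s_p² = [17·5.593² + 22·6.030²]/39 = 34.1459
SE = √(s_p²·(1/18+1/23)) = 1.8389
t = (40.111−54.783)/1.8389 = -7.9784
df = 39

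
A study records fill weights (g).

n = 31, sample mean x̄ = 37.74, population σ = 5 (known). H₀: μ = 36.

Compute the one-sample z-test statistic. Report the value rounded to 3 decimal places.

test statistic = 1.938

SE = σ/√n = 5/√31 = 0.8980
z = (x̄−μ₀)/SE = (37.74−36)/0.8980 = 1.9376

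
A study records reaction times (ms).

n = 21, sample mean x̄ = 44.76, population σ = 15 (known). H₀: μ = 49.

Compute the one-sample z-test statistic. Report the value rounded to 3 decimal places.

test statistic = -1.295

SE = σ/√n = 15/√21 = 3.2733
z = (x̄−μ₀)/SE = (44.76−49)/3.2733 = -1.2953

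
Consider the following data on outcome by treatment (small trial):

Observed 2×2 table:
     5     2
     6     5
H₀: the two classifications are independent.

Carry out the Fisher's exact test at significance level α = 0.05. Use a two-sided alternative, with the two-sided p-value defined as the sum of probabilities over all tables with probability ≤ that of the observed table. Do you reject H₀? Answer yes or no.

Margins: r₁=7, r₂=11, c₁=11, c₂=7, n=18
p_obs = C(7,5)·C(11,6)/C(18,11); sum pmf over tables with pmf ≤ p_obs
p-value (two-sided) = 0.63707
At α=0.05: p ≥ α → fail to reject H₀

reject H₀: no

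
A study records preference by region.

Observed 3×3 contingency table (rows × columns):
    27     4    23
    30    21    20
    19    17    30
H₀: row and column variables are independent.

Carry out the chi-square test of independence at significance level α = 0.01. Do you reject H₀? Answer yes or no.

reject H₀: yes

Row totals [54, 71, 66], col totals [76, 42, 73], n=191
χ² = (27−21.49)²/21.49 + (4−11.87)²/11.87 + (23−20.64)²/20.64 + (30−28.25)²/28.25 + (21−15.61)²/15.61 + (20−27.14)²/27.14 + (19−26.26)²/26.26 + (17−14.51)²/14.51 + (30−25.23)²/25.23 = 14.0884
df = 4
p-value (upper-tail) = 0.00702
At α=0.01: p < α → reject H₀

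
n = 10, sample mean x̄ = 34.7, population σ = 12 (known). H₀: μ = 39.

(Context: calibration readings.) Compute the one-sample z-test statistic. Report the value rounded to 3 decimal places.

SE = σ/√n = 12/√10 = 3.7947
z = (x̄−μ₀)/SE = (34.7−39)/3.7947 = -1.1331

test statistic = -1.133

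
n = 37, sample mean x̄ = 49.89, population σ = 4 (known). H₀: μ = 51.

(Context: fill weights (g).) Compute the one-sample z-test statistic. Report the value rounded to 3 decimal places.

test statistic = -1.688

SE = σ/√n = 4/√37 = 0.6576
z = (x̄−μ₀)/SE = (49.89−51)/0.6576 = -1.6880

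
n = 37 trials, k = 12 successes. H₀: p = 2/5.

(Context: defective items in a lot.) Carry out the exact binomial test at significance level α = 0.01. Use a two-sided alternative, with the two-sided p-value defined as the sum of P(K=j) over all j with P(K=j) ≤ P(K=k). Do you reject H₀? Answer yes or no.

Exact binomial: n=37, k=12, p₀=2/5=0.4000
P(X=j) = C(n,j)·p₀^j·(1−p₀)^(n−j); p = Σ P(X=j) over j with P(X=j) ≤ P(X=12)
p-value (two-sided) = 0.40369
At α=0.01: p ≥ α → fail to reject H₀

reject H₀: no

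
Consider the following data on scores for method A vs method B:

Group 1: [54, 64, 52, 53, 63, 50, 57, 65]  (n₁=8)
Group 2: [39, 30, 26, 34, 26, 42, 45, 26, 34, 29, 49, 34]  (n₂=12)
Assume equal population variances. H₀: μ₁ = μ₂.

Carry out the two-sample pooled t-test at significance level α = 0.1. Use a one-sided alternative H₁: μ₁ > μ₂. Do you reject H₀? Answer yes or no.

x̄₁=57.250, s₁=5.946, n₁=8
x̄₂=34.500, s₂=7.775, n₂=12
s_p² = [7·5.946² + 11·7.775²]/18 = 50.6944
SE = √(s_p²·(1/8+1/12)) = 3.2498
t = (57.250−34.500)/3.2498 = 7.0004
df = 18
p-value (one-sided, H₁ greater) = 0.00000
At α=0.1: p < α → reject H₀

reject H₀: yes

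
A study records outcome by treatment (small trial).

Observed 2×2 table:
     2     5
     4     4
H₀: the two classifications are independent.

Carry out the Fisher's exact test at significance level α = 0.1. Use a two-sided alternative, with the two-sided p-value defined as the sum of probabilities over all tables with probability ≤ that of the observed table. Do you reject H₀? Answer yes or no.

Margins: r₁=7, r₂=8, c₁=6, c₂=9, n=15
p_obs = C(7,2)·C(8,4)/C(15,6); sum pmf over tables with pmf ≤ p_obs
p-value (two-sided) = 0.60839
At α=0.1: p ≥ α → fail to reject H₀

reject H₀: no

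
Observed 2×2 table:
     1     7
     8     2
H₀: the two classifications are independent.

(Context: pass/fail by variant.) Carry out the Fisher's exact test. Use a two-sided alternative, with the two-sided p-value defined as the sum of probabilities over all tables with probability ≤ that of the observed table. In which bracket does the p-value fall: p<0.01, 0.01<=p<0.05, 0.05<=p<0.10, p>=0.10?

Margins: r₁=8, r₂=10, c₁=9, c₂=9, n=18
p_obs = C(8,1)·C(10,8)/C(18,9); sum pmf over tables with pmf ≤ p_obs
p-value (two-sided) = 0.01522
→ bracket: 0.01<=p<0.05

p-value bracket: 0.01<=p<0.05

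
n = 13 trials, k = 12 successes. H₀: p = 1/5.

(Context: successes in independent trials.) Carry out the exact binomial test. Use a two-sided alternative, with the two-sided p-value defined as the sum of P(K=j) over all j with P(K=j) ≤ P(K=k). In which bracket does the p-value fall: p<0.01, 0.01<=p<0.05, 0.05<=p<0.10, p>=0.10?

Exact binomial: n=13, k=12, p₀=1/5=0.2000
P(X=j) = C(n,j)·p₀^j·(1−p₀)^(n−j); p = Σ P(X=j) over j with P(X=j) ≤ P(X=12)
p-value (two-sided) = 0.00000
→ bracket: p<0.01

p-value bracket: p<0.01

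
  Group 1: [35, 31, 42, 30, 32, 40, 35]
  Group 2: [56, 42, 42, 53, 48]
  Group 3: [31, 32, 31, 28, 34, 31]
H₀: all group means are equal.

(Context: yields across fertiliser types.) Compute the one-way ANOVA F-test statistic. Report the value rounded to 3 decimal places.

test statistic = 21.160

Group means [35.00, 48.20, 31.17], grand mean 37.389
SSB = Σnᵢ(x̄ᵢ−x̄)² = 856.644; SSW = ΣΣ(x−x̄ᵢ)² = 303.633
MSB = 856.644/2 = 428.3222; MSW = 303.633/15 = 20.2422
F = MSB/MSW = 21.1598
df = (2, 15)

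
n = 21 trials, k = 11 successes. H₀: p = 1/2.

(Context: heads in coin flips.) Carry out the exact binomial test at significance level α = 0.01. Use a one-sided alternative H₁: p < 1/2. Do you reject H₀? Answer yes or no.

Exact binomial: n=21, k=11, p₀=1/2=0.5000
P(X≤11) from Σ C(n,i)·p₀^i·(1−p₀)^(n−i)
p-value (one-sided, H₁ less) = 0.66819
At α=0.01: p ≥ α → fail to reject H₀

reject H₀: no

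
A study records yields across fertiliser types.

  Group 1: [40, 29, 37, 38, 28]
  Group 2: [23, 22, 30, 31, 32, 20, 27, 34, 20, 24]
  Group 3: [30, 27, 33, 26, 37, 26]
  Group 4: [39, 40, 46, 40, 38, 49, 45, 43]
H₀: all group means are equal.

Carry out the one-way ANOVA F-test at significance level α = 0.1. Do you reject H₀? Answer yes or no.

Group means [34.40, 26.30, 29.83, 42.50], grand mean 32.897
SSB = Σnᵢ(x̄ᵢ−x̄)² = 1240.556; SSW = ΣΣ(x−x̄ᵢ)² = 568.133
MSB = 1240.556/3 = 413.5188; MSW = 568.133/25 = 22.7253
F = MSB/MSW = 18.1964
df = (3, 25)
p-value (upper-tail) = 0.00000
At α=0.1: p < α → reject H₀

reject H₀: yes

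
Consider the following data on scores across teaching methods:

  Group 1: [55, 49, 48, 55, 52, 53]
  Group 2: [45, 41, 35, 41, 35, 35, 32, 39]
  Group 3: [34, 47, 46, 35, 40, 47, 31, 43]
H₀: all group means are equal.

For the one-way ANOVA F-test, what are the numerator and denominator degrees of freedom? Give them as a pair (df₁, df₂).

degrees of freedom = [2, 19]

k = 3 groups, N = 22 total
df = (k−1, N−k) = (3−1, 22−3) = (2, 19)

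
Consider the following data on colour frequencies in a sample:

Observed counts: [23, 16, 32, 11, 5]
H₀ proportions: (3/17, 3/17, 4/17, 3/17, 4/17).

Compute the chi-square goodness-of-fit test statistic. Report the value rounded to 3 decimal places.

test statistic = 23.256

n = 87; E_i = n·p_i = [15.35, 15.35, 20.47, 15.35, 20.47]
χ² = (23−15.35)²/15.35 + (16−15.35)²/15.35 + (32−20.47)²/20.47 + (11−15.35)²/15.35 + (5−20.47)²/20.47 = 23.2557
df = 4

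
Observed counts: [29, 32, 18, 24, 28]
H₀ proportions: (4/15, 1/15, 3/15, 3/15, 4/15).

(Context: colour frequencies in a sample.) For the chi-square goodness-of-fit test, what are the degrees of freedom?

df = k − 1 = 5 − 1 = 4

degrees of freedom = 4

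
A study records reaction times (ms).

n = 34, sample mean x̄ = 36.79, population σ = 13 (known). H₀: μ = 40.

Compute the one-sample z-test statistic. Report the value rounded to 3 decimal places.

SE = σ/√n = 13/√34 = 2.2295
z = (x̄−μ₀)/SE = (36.79−40)/2.2295 = -1.4398

test statistic = -1.440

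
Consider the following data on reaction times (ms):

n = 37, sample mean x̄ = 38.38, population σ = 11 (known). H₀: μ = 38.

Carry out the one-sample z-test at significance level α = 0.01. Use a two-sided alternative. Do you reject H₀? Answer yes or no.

reject H₀: no

SE = σ/√n = 11/√37 = 1.8084
z = (x̄−μ₀)/SE = (38.38−38)/1.8084 = 0.2101
p-value (two-sided) = 0.83356
At α=0.01: p ≥ α → fail to reject H₀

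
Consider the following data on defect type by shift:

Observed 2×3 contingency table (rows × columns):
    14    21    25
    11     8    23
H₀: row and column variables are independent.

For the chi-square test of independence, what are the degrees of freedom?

degrees of freedom = 2

df = (r−1)(c−1) = (2−1)·(3−1) = 2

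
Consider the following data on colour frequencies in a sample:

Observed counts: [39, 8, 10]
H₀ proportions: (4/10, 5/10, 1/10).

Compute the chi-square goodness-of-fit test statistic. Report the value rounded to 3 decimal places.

n = 57; E_i = n·p_i = [22.80, 28.50, 5.70]
χ² = (39−22.80)²/22.80 + (8−28.50)²/28.50 + (10−5.70)²/5.70 = 29.5000
df = 2

test statistic = 29.500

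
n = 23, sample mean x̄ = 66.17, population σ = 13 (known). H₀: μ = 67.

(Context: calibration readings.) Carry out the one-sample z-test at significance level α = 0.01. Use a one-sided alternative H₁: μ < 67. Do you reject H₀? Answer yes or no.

reject H₀: no

SE = σ/√n = 13/√23 = 2.7107
z = (x̄−μ₀)/SE = (66.17−67)/2.7107 = -0.3062
p-value (one-sided, H₁ less) = 0.37973
At α=0.01: p ≥ α → fail to reject H₀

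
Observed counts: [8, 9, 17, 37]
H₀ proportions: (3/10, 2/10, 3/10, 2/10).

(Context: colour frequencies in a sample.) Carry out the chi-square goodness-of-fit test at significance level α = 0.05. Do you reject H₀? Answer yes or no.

reject H₀: yes

n = 71; E_i = n·p_i = [21.30, 14.20, 21.30, 14.20]
χ² = (8−21.30)²/21.30 + (9−14.20)²/14.20 + (17−21.30)²/21.30 + (37−14.20)²/14.20 = 47.6854
df = 3
p-value (upper-tail) = 0.00000
At α=0.05: p < α → reject H₀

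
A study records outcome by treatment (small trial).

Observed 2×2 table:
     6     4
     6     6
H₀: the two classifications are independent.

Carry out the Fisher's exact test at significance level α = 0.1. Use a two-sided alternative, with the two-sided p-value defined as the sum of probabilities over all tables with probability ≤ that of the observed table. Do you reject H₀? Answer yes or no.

reject H₀: no

Margins: r₁=10, r₂=12, c₁=12, c₂=10, n=22
p_obs = C(10,6)·C(12,6)/C(22,12); sum pmf over tables with pmf ≤ p_obs
p-value (two-sided) = 0.69136
At α=0.1: p ≥ α → fail to reject H₀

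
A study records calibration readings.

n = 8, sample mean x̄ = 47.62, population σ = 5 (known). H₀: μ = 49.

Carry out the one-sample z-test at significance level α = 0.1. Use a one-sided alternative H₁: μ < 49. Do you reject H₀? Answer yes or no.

reject H₀: no

SE = σ/√n = 5/√8 = 1.7678
z = (x̄−μ₀)/SE = (47.62−49)/1.7678 = -0.7806
p-value (one-sided, H₁ less) = 0.21751
At α=0.1: p ≥ α → fail to reject H₀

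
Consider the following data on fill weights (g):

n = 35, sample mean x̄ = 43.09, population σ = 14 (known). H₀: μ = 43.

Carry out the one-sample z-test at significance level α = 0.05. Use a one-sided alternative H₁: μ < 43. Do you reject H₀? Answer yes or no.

SE = σ/√n = 14/√35 = 2.3664
z = (x̄−μ₀)/SE = (43.09−43)/2.3664 = 0.0380
p-value (one-sided, H₁ less) = 0.51517
At α=0.05: p ≥ α → fail to reject H₀

reject H₀: no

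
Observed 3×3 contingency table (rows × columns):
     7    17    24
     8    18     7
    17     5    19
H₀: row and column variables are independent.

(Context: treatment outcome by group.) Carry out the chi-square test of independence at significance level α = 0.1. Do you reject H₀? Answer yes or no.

reject H₀: yes

Row totals [48, 33, 41], col totals [32, 40, 50], n=122
χ² = (7−12.59)²/12.59 + (17−15.74)²/15.74 + (24−19.67)²/19.67 + (8−8.66)²/8.66 + (18−10.82)²/10.82 + (7−13.52)²/13.52 + (17−10.75)²/10.75 + (5−13.44)²/13.44 + (19−16.80)²/16.80 = 20.7150
df = 4
p-value (upper-tail) = 0.00036
At α=0.1: p < α → reject H₀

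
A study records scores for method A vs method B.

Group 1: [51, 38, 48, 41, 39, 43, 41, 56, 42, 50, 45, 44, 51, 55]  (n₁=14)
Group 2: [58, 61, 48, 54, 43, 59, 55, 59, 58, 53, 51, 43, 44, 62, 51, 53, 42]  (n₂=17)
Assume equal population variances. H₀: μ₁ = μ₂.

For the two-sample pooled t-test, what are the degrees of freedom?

df = n₁ + n₂ − 2 = 14 + 17 − 2 = 29

degrees of freedom = 29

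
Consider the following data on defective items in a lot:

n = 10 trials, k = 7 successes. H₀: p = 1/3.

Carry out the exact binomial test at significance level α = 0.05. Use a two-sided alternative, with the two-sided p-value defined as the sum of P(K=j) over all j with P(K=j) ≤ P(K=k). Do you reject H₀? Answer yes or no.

Exact binomial: n=10, k=7, p₀=1/3=0.3333
P(X=j) = C(n,j)·p₀^j·(1−p₀)^(n−j); p = Σ P(X=j) over j with P(X=j) ≤ P(X=7)
p-value (two-sided) = 0.01966
At α=0.05: p < α → reject H₀

reject H₀: yes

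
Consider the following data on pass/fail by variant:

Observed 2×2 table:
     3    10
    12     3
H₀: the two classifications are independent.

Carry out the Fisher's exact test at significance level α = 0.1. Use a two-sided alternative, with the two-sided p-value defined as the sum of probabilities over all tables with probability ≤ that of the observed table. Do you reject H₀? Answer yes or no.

Margins: r₁=13, r₂=15, c₁=15, c₂=13, n=28
p_obs = C(13,3)·C(15,12)/C(28,15); sum pmf over tables with pmf ≤ p_obs
p-value (two-sided) = 0.00670
At α=0.1: p < α → reject H₀

reject H₀: yes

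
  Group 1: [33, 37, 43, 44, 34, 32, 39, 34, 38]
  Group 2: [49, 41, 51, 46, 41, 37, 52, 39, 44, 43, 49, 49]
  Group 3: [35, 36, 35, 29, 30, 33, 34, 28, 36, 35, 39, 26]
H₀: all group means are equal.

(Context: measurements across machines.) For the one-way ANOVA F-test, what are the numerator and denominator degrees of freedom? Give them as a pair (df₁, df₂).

degrees of freedom = [2, 30]

k = 3 groups, N = 33 total
df = (k−1, N−k) = (3−1, 33−3) = (2, 30)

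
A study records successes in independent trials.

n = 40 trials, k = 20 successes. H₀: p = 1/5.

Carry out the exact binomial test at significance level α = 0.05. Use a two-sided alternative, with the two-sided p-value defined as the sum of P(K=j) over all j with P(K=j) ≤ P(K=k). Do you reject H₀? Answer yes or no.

Exact binomial: n=40, k=20, p₀=1/5=0.2000
P(X=j) = C(n,j)·p₀^j·(1−p₀)^(n−j); p = Σ P(X=j) over j with P(X=j) ≤ P(X=20)
p-value (two-sided) = 0.00002
At α=0.05: p < α → reject H₀

reject H₀: yes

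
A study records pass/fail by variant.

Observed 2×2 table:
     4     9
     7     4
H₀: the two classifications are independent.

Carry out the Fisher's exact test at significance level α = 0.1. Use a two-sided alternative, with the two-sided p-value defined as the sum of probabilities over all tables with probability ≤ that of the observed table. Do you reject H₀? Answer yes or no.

Margins: r₁=13, r₂=11, c₁=11, c₂=13, n=24
p_obs = C(13,4)·C(11,7)/C(24,11); sum pmf over tables with pmf ≤ p_obs
p-value (two-sided) = 0.21733
At α=0.1: p ≥ α → fail to reject H₀

reject H₀: no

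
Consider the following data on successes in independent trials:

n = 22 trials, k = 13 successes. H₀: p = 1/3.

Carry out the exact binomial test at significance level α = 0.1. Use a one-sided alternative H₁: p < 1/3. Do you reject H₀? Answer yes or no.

Exact binomial: n=22, k=13, p₀=1/3=0.3333
P(X≤13) from Σ C(n,i)·p₀^i·(1−p₀)^(n−i)
p-value (one-sided, H₁ less) = 0.99651
At α=0.1: p ≥ α → fail to reject H₀

reject H₀: no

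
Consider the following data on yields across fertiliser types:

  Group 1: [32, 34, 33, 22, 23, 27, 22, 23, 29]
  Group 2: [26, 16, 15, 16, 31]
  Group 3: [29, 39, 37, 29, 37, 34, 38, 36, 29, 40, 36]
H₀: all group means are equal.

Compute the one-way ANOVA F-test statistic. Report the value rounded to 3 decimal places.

Group means [27.22, 20.80, 34.91], grand mean 29.320
SSB = Σnᵢ(x̄ᵢ−x̄)² = 746.175; SSW = ΣΣ(x−x̄ᵢ)² = 575.265
MSB = 746.175/2 = 373.0877; MSW = 575.265/22 = 26.1484
F = MSB/MSW = 14.2681
df = (2, 22)

test statistic = 14.268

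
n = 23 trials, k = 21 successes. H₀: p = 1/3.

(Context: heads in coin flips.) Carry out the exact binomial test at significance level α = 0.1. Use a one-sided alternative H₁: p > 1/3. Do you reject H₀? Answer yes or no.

Exact binomial: n=23, k=21, p₀=1/3=0.3333
P(X≥21) from Σ C(n,i)·p₀^i·(1−p₀)^(n−i)
p-value (one-sided, H₁ greater) = 0.00000
At α=0.1: p < α → reject H₀

reject H₀: yes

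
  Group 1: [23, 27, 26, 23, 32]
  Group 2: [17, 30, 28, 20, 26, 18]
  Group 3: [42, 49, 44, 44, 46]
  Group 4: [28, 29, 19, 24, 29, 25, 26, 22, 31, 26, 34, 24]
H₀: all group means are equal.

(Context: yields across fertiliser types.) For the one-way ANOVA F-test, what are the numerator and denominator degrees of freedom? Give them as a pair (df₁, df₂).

k = 4 groups, N = 28 total
df = (k−1, N−k) = (4−1, 28−4) = (3, 24)

degrees of freedom = [3, 24]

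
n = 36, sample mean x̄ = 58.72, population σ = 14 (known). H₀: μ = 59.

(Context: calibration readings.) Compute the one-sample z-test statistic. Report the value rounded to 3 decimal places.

SE = σ/√n = 14/√36 = 2.3333
z = (x̄−μ₀)/SE = (58.72−59)/2.3333 = -0.1200

test statistic = -0.120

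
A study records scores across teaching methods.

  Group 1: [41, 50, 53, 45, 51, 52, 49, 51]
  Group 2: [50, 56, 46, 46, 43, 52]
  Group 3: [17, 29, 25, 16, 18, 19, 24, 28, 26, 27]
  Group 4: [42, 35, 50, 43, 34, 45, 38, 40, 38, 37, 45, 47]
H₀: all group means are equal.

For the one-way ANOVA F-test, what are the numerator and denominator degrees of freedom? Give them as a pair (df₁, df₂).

degrees of freedom = [3, 32]

k = 4 groups, N = 36 total
df = (k−1, N−k) = (4−1, 36−4) = (3, 32)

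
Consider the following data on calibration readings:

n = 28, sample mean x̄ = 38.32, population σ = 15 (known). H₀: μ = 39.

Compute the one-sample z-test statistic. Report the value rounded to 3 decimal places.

test statistic = -0.240

SE = σ/√n = 15/√28 = 2.8347
z = (x̄−μ₀)/SE = (38.32−39)/2.8347 = -0.2399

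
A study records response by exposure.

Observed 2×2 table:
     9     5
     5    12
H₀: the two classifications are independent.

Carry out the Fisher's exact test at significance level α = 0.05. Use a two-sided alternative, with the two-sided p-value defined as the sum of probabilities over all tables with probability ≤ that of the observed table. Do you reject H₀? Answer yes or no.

Margins: r₁=14, r₂=17, c₁=14, c₂=17, n=31
p_obs = C(14,9)·C(17,5)/C(31,14); sum pmf over tables with pmf ≤ p_obs
p-value (two-sided) = 0.07592
At α=0.05: p ≥ α → fail to reject H₀

reject H₀: no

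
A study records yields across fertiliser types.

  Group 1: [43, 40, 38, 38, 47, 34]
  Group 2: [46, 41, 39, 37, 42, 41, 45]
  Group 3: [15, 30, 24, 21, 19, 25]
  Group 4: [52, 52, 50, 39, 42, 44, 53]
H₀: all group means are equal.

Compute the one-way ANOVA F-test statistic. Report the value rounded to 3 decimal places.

test statistic = 33.085

Group means [40.00, 41.57, 22.33, 47.43], grand mean 38.346
SSB = Σnᵢ(x̄ᵢ−x̄)² = 2205.123; SSW = ΣΣ(x−x̄ᵢ)² = 488.762
MSB = 2205.123/3 = 735.0409; MSW = 488.762/22 = 22.2165
F = MSB/MSW = 33.0854
df = (3, 22)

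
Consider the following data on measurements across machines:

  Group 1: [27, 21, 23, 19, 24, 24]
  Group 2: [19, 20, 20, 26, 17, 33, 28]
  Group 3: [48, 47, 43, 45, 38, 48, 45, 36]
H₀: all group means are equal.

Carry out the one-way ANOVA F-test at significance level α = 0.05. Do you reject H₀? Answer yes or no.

reject H₀: yes

Group means [23.00, 23.29, 43.75], grand mean 31.000
SSB = Σnᵢ(x̄ᵢ−x̄)² = 2101.071; SSW = ΣΣ(x−x̄ᵢ)² = 384.929
MSB = 2101.071/2 = 1050.5357; MSW = 384.929/18 = 21.3849
F = MSB/MSW = 49.1251
df = (2, 18)
p-value (upper-tail) = 0.00000
At α=0.05: p < α → reject H₀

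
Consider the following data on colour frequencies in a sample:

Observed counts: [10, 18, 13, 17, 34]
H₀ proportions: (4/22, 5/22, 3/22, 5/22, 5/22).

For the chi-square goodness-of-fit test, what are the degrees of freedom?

df = k − 1 = 5 − 1 = 4

degrees of freedom = 4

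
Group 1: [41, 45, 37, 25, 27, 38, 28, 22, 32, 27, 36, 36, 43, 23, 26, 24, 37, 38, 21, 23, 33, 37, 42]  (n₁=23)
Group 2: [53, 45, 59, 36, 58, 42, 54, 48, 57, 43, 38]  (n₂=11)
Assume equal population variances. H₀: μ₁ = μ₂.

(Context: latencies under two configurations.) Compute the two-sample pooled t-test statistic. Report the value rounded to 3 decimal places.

x̄₁=32.217, s₁=7.531, n₁=23
x̄₂=48.455, s₂=8.214, n₂=11
s_p² = [22·7.531² + 10·8.214²]/32 = 60.0825
SE = √(s_p²·(1/23+1/11)) = 2.8415
t = (32.217−48.455)/2.8415 = -5.7142
df = 32

test statistic = -5.714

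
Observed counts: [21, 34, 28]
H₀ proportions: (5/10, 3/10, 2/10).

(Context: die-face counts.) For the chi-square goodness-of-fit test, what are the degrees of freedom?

degrees of freedom = 2

df = k − 1 = 3 − 1 = 2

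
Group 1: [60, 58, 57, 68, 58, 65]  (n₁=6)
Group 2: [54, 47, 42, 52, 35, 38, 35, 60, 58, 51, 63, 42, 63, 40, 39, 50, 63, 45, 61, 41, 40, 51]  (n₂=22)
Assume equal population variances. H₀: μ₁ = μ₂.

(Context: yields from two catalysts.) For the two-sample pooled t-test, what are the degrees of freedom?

df = n₁ + n₂ − 2 = 6 + 22 − 2 = 26

degrees of freedom = 26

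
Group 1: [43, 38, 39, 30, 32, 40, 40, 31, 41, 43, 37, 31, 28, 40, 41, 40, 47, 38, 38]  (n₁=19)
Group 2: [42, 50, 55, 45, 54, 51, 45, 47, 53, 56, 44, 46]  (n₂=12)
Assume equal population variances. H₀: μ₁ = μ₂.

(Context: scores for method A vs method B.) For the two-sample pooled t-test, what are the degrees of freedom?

df = n₁ + n₂ − 2 = 19 + 12 − 2 = 29

degrees of freedom = 29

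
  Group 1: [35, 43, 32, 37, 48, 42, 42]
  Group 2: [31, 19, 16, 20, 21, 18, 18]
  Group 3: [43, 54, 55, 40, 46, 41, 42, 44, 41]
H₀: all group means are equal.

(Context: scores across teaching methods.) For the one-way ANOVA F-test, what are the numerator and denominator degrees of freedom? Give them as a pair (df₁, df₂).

degrees of freedom = [2, 20]

k = 3 groups, N = 23 total
df = (k−1, N−k) = (3−1, 23−3) = (2, 20)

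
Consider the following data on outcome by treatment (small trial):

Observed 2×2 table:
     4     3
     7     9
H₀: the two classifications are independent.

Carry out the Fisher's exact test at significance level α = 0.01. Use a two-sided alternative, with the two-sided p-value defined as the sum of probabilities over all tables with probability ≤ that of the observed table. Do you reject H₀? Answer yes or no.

Margins: r₁=7, r₂=16, c₁=11, c₂=12, n=23
p_obs = C(7,4)·C(16,7)/C(23,11); sum pmf over tables with pmf ≤ p_obs
p-value (two-sided) = 0.66685
At α=0.01: p ≥ α → fail to reject H₀

reject H₀: no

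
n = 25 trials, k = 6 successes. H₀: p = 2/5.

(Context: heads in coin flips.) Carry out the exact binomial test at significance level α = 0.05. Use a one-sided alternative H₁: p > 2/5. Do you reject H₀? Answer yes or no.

reject H₀: no

Exact binomial: n=25, k=6, p₀=2/5=0.4000
P(X≥6) from Σ C(n,i)·p₀^i·(1−p₀)^(n−i)
p-value (one-sided, H₁ greater) = 0.97064
At α=0.05: p ≥ α → fail to reject H₀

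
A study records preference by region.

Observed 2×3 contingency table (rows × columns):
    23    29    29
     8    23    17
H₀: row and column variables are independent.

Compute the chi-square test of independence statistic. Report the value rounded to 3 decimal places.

test statistic = 2.824

Row totals [81, 48], col totals [31, 52, 46], n=129
χ² = (23−19.47)²/19.47 + (29−32.65)²/32.65 + (29−28.88)²/28.88 + (8−11.53)²/11.53 + (23−19.35)²/19.35 + (17−17.12)²/17.12 = 2.8237
df = 2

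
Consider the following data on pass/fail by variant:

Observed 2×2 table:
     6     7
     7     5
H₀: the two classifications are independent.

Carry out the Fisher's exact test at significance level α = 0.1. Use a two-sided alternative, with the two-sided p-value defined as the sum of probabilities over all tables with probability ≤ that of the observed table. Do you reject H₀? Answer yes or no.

reject H₀: no

Margins: r₁=13, r₂=12, c₁=13, c₂=12, n=25
p_obs = C(13,6)·C(12,7)/C(25,13); sum pmf over tables with pmf ≤ p_obs
p-value (two-sided) = 0.69510
At α=0.1: p ≥ α → fail to reject H₀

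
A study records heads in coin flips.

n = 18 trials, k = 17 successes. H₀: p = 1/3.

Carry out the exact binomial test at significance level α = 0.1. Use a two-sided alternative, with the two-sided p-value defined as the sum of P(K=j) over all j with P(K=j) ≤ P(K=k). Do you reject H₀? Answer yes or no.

Exact binomial: n=18, k=17, p₀=1/3=0.3333
P(X=j) = C(n,j)·p₀^j·(1−p₀)^(n−j); p = Σ P(X=j) over j with P(X=j) ≤ P(X=17)
p-value (two-sided) = 0.00000
At α=0.1: p < α → reject H₀

reject H₀: yes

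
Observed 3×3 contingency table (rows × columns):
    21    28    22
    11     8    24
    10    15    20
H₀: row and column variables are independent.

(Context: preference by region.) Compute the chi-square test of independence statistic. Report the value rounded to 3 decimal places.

test statistic = 8.341

Row totals [71, 43, 45], col totals [42, 51, 66], n=159
χ² = (21−18.75)²/18.75 + (28−22.77)²/22.77 + (22−29.47)²/29.47 + (11−11.36)²/11.36 + (8−13.79)²/13.79 + (24−17.85)²/17.85 + (10−11.89)²/11.89 + (15−14.43)²/14.43 + (20−18.68)²/18.68 = 8.3412
df = 4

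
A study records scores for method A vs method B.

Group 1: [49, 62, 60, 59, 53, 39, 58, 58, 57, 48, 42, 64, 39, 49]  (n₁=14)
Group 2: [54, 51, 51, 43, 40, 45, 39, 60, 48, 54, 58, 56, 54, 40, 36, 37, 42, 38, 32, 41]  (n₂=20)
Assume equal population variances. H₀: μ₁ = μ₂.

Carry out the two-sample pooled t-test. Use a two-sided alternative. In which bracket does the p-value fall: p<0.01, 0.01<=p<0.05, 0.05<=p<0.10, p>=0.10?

p-value bracket: 0.01<=p<0.05

x̄₁=52.643, s₁=8.418, n₁=14
x̄₂=45.950, s₂=8.268, n₂=20
s_p² = [13·8.418² + 19·8.268²]/32 = 69.3801
SE = √(s_p²·(1/14+1/20)) = 2.9025
t = (52.643−45.950)/2.9025 = 2.3059
df = 32
p-value (two-sided) = 0.02775
→ bracket: 0.01<=p<0.05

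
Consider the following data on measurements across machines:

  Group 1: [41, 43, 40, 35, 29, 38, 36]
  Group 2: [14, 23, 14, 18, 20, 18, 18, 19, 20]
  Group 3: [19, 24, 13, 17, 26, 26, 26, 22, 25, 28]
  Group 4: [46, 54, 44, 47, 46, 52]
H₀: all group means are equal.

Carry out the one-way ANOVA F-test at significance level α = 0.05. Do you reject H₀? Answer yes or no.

Group means [37.43, 18.22, 22.60, 48.17], grand mean 29.406
SSB = Σnᵢ(x̄ᵢ−x̄)² = 4151.216; SSW = ΣΣ(x−x̄ᵢ)² = 480.503
MSB = 4151.216/3 = 1383.7385; MSW = 480.503/28 = 17.1608
F = MSB/MSW = 80.6336
df = (3, 28)
p-value (upper-tail) = 0.00000
At α=0.05: p < α → reject H₀

reject H₀: yes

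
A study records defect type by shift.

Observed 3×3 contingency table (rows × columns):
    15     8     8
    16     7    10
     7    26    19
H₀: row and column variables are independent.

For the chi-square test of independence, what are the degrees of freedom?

df = (r−1)(c−1) = (3−1)·(3−1) = 4

degrees of freedom = 4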